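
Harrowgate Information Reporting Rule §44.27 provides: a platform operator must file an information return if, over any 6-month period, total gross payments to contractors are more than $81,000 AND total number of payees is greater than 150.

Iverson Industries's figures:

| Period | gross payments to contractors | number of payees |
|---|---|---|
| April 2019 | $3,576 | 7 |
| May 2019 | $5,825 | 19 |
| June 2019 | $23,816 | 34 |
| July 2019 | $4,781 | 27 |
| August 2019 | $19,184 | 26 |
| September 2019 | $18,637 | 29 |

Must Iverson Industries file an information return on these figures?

Total gross payments to contractors: $3,576 + $5,825 + $23,816 + $4,781 + $19,184 + $18,637 = $75,819 (≤ $81,000).
Total number of payees: 7 + 19 + 34 + 27 + 26 + 29 = 142 (≤ 150).
The test is 'and': the rule requires both, and at least one is not exceeded.

No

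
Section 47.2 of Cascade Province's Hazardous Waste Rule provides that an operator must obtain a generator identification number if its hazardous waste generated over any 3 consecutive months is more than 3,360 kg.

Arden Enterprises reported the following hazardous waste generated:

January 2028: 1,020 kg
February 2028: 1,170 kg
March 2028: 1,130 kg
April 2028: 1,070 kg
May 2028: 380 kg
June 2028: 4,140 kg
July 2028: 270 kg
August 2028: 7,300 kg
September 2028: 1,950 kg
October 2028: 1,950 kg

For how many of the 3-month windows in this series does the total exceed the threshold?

6

January 2028–March 2028: 1,020 kg + 1,170 kg + 1,130 kg = 3,320 kg (under)
February 2028–April 2028: 1,170 kg + 1,130 kg + 1,070 kg = 3,370 kg (over)
March 2028–May 2028: 1,130 kg + 1,070 kg + 380 kg = 2,580 kg (under)
April 2028–June 2028: 1,070 kg + 380 kg + 4,140 kg = 5,590 kg (over)
May 2028–July 2028: 380 kg + 4,140 kg + 270 kg = 4,790 kg (over)
June 2028–August 2028: 4,140 kg + 270 kg + 7,300 kg = 11,710 kg (over)
July 2028–September 2028: 270 kg + 7,300 kg + 1,950 kg = 9,520 kg (over)
August 2028–October 2028: 7,300 kg + 1,950 kg + 1,950 kg = 11,200 kg (over)
6 windows exceed the threshold.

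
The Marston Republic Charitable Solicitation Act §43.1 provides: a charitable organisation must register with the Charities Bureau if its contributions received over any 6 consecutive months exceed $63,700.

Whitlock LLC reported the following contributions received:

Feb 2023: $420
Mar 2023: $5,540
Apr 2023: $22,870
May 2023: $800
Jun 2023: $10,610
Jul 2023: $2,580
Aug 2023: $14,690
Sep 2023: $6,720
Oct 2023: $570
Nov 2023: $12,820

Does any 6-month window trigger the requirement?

No

Feb 2023–Jul 2023: $420 + $5,540 + $22,870 + $800 + $10,610 + $2,580 = $42,820 (under)
Mar 2023–Aug 2023: $5,540 + $22,870 + $800 + $10,610 + $2,580 + $14,690 = $57,090 (under)
Apr 2023–Sep 2023: $22,870 + $800 + $10,610 + $2,580 + $14,690 + $6,720 = $58,270 (under)
May 2023–Oct 2023: $800 + $10,610 + $2,580 + $14,690 + $6,720 + $570 = $35,970 (under)
Jun 2023–Nov 2023: $10,610 + $2,580 + $14,690 + $6,720 + $570 + $12,820 = $47,990 (under)
No window exceeds $63,700.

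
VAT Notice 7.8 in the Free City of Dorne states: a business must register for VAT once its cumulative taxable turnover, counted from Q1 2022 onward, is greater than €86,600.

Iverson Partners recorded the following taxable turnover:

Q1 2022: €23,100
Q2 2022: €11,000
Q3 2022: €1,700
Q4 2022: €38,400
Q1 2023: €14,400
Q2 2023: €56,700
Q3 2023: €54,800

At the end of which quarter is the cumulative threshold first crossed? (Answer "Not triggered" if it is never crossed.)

Q1 2023

Through Q1 2022: €23,100
Through Q2 2022: €34,100
Through Q3 2022: €35,800
Through Q4 2022: €74,200
Through Q1 2023: €88,600 ← exceeds threshold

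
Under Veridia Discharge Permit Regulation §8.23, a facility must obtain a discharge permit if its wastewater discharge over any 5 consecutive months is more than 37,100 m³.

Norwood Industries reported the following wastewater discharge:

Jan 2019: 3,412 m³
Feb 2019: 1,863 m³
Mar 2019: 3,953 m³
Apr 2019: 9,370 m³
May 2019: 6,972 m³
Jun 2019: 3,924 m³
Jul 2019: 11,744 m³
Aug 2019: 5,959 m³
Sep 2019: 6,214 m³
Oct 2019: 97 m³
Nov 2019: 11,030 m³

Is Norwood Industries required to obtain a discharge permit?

Yes

Jan 2019–May 2019: 3,412 m³ + 1,863 m³ + 3,953 m³ + 9,370 m³ + 6,972 m³ = 25,570 m³ (under)
Feb 2019–Jun 2019: 1,863 m³ + 3,953 m³ + 9,370 m³ + 6,972 m³ + 3,924 m³ = 26,082 m³ (under)
Mar 2019–Jul 2019: 3,953 m³ + 9,370 m³ + 6,972 m³ + 3,924 m³ + 11,744 m³ = 35,963 m³ (under)
Apr 2019–Aug 2019: 9,370 m³ + 6,972 m³ + 3,924 m³ + 11,744 m³ + 5,959 m³ = 37,969 m³ (over)
May 2019–Sep 2019: 6,972 m³ + 3,924 m³ + 11,744 m³ + 5,959 m³ + 6,214 m³ = 34,813 m³ (under)
Jun 2019–Oct 2019: 3,924 m³ + 11,744 m³ + 5,959 m³ + 6,214 m³ + 97 m³ = 27,938 m³ (under)
Jul 2019–Nov 2019: 11,744 m³ + 5,959 m³ + 6,214 m³ + 97 m³ + 11,030 m³ = 35,044 m³ (under)
At least one window exceeds 37,100 m³.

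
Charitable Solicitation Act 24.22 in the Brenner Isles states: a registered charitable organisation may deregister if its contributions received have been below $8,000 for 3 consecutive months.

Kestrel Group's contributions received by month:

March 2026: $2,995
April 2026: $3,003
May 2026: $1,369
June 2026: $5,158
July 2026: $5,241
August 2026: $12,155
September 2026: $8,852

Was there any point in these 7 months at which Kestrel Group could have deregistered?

Yes

Months below $8,000: March 2026, April 2026, May 2026, June 2026, July 2026.
Longest run of consecutive months below the threshold: 5.
5 ≥ 3, so Kestrel Group became eligible.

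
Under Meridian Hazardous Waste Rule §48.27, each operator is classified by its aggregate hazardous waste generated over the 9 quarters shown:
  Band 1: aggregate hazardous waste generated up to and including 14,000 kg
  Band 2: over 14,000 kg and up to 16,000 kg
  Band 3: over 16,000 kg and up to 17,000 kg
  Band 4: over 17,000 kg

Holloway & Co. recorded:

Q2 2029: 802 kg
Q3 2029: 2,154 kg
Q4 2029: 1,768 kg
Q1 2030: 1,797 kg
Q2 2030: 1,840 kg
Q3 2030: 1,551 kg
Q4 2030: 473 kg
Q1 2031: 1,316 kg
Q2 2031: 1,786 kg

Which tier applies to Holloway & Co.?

Band 1

Aggregate hazardous waste generated: 802 kg + 2,154 kg + 1,768 kg + 1,797 kg + 1,840 kg + 1,551 kg + 473 kg + 1,316 kg + 1,786 kg = 13,487 kg.
13,487 kg ≤ 14,000 kg, so Band 1 applies.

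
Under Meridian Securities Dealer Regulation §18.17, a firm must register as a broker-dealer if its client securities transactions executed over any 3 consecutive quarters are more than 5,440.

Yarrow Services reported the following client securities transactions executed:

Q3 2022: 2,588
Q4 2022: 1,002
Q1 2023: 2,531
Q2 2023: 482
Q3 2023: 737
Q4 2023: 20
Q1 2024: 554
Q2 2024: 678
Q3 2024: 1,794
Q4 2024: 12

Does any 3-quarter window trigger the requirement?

Q3 2022–Q1 2023: 2,588 + 1,002 + 2,531 = 6,121 (over)
Q4 2022–Q2 2023: 1,002 + 2,531 + 482 = 4,015 (under)
Q1 2023–Q3 2023: 2,531 + 482 + 737 = 3,750 (under)
Q2 2023–Q4 2023: 482 + 737 + 20 = 1,239 (under)
Q3 2023–Q1 2024: 737 + 20 + 554 = 1,311 (under)
Q4 2023–Q2 2024: 20 + 554 + 678 = 1,252 (under)
Q1 2024–Q3 2024: 554 + 678 + 1,794 = 3,026 (under)
Q2 2024–Q4 2024: 678 + 1,794 + 12 = 2,484 (under)
At least one window exceeds 5,440.

Yes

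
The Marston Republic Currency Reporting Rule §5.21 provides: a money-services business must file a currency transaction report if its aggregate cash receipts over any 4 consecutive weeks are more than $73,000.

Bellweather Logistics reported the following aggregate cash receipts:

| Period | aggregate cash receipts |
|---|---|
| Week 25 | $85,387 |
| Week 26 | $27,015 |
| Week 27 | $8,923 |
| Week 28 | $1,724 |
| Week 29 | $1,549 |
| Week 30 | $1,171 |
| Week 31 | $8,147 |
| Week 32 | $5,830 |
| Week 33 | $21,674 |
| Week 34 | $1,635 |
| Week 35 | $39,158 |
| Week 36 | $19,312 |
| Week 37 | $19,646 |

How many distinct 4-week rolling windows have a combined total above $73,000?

3

Week 25–Week 28: $85,387 + $27,015 + $8,923 + $1,724 = $123,049 (over)
Week 26–Week 29: $27,015 + $8,923 + $1,724 + $1,549 = $39,211 (under)
Week 27–Week 30: $8,923 + $1,724 + $1,549 + $1,171 = $13,367 (under)
Week 28–Week 31: $1,724 + $1,549 + $1,171 + $8,147 = $12,591 (under)
Week 29–Week 32: $1,549 + $1,171 + $8,147 + $5,830 = $16,697 (under)
Week 30–Week 33: $1,171 + $8,147 + $5,830 + $21,674 = $36,822 (under)
Week 31–Week 34: $8,147 + $5,830 + $21,674 + $1,635 = $37,286 (under)
Week 32–Week 35: $5,830 + $21,674 + $1,635 + $39,158 = $68,297 (under)
Week 33–Week 36: $21,674 + $1,635 + $39,158 + $19,312 = $81,779 (over)
Week 34–Week 37: $1,635 + $39,158 + $19,312 + $19,646 = $79,751 (over)
3 windows exceed the threshold.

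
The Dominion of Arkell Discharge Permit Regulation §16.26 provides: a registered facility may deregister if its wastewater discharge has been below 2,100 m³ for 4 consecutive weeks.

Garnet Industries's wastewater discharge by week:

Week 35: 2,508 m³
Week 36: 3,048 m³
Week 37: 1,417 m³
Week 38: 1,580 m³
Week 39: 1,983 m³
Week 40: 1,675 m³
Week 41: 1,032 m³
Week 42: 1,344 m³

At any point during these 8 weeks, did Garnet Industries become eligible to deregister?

Yes

Weeks below 2,100 m³: Week 37, Week 38, Week 39, Week 40, Week 41, Week 42.
Longest run of consecutive weeks below the threshold: 6.
6 ≥ 4, so Garnet Industries became eligible.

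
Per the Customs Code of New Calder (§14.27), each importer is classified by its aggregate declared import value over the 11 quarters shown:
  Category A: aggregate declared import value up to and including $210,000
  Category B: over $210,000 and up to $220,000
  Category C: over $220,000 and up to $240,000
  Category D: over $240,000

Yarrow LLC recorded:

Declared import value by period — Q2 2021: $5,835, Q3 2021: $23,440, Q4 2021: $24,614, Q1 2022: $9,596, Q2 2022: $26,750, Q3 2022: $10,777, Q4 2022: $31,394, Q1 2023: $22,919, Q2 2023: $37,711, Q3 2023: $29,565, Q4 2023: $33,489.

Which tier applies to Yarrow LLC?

Aggregate declared import value: $5,835 + $23,440 + $24,614 + $9,596 + $26,750 + $10,777 + $31,394 + $22,919 + $37,711 + $29,565 + $33,489 = $256,090.
$256,090 > $240,000, so Category D applies.

Category D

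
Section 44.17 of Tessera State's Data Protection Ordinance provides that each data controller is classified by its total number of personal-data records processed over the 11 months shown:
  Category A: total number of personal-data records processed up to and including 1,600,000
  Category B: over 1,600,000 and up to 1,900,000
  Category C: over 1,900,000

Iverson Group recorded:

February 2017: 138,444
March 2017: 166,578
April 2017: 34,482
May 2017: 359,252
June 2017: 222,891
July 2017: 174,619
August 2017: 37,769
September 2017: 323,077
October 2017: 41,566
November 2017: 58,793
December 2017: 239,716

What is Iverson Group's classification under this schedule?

Category B

Total number of personal-data records processed: 138,444 + 166,578 + 34,482 + 359,252 + 222,891 + 174,619 + 37,769 + 323,077 + 41,566 + 58,793 + 239,716 = 1,797,187.
1,600,000 < 1,797,187 ≤ 1,900,000, so Category B applies.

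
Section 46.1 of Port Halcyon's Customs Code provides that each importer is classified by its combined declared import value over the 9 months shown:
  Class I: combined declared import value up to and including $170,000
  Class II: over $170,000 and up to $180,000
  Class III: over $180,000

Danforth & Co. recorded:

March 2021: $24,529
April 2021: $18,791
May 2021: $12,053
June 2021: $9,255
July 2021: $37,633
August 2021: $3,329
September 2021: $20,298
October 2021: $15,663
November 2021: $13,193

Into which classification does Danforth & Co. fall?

Combined declared import value: $24,529 + $18,791 + $12,053 + $9,255 + $37,633 + $3,329 + $20,298 + $15,663 + $13,193 = $154,744.
$154,744 ≤ $170,000, so Class I applies.

Class I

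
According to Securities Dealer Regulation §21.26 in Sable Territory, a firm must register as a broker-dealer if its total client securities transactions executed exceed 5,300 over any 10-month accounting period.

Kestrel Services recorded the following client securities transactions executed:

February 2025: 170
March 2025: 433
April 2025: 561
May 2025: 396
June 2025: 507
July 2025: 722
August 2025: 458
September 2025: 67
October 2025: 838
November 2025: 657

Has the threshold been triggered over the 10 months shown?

Total client securities transactions executed: 170 + 433 + 561 + 396 + 507 + 722 + 458 + 67 + 838 + 657 = 4,809.
4,809 ≤ 5,300, so the threshold is not exceeded.

No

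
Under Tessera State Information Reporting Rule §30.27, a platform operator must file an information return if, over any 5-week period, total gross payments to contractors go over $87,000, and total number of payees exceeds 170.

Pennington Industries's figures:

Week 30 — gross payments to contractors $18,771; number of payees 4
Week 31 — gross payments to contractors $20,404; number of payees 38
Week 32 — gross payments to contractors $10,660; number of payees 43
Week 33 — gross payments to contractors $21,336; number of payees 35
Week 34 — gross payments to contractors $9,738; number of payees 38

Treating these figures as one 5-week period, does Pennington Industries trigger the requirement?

No

Total gross payments to contractors: $18,771 + $20,404 + $10,660 + $21,336 + $9,738 = $80,909 (≤ $87,000).
Total number of payees: 4 + 38 + 43 + 35 + 38 = 158 (≤ 170).
The test is 'and': the rule requires both, and at least one is not exceeded.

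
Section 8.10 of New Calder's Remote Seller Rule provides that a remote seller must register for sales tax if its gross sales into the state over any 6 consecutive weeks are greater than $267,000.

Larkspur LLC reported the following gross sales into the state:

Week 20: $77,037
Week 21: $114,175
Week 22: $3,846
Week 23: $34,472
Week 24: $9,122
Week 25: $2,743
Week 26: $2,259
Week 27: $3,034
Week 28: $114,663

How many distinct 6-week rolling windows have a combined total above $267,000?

0

Week 20–Week 25: $77,037 + $114,175 + $3,846 + $34,472 + $9,122 + $2,743 = $241,395 (under)
Week 21–Week 26: $114,175 + $3,846 + $34,472 + $9,122 + $2,743 + $2,259 = $166,617 (under)
Week 22–Week 27: $3,846 + $34,472 + $9,122 + $2,743 + $2,259 + $3,034 = $55,476 (under)
Week 23–Week 28: $34,472 + $9,122 + $2,743 + $2,259 + $3,034 + $114,663 = $166,293 (under)
0 windows exceed the threshold.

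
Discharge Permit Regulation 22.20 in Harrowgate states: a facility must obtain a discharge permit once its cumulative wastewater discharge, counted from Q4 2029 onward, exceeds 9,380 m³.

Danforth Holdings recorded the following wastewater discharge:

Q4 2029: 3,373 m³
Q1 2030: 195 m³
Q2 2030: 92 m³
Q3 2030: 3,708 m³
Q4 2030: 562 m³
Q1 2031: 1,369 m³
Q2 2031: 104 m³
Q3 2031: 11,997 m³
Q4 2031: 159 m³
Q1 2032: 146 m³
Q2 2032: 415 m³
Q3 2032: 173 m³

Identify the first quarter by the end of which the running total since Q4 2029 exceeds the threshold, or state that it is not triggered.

Through Q4 2029: 3,373 m³
Through Q1 2030: 3,568 m³
Through Q2 2030: 3,660 m³
Through Q3 2030: 7,368 m³
Through Q4 2030: 7,930 m³
Through Q1 2031: 9,299 m³
Through Q2 2031: 9,403 m³ ← exceeds threshold

Q2 2031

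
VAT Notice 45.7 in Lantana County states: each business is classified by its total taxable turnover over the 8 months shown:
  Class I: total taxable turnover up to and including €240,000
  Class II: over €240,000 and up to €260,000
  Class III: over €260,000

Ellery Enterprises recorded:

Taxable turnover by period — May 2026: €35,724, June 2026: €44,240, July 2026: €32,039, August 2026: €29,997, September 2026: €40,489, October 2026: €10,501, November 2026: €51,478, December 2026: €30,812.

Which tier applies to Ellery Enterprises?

Total taxable turnover: €35,724 + €44,240 + €32,039 + €29,997 + €40,489 + €10,501 + €51,478 + €30,812 = €275,280.
€275,280 > €260,000, so Class III applies.

Class III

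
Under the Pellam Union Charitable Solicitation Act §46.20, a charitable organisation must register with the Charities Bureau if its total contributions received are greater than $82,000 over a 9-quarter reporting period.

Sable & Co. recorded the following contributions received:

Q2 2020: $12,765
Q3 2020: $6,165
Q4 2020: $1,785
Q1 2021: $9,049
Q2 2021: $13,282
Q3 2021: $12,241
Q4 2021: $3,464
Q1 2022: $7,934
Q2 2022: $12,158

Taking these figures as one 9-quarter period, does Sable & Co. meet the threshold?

Total contributions received: $12,765 + $6,165 + $1,785 + $9,049 + $13,282 + $12,241 + $3,464 + $7,934 + $12,158 = $78,843.
$78,843 ≤ $82,000, so the threshold is not exceeded.

No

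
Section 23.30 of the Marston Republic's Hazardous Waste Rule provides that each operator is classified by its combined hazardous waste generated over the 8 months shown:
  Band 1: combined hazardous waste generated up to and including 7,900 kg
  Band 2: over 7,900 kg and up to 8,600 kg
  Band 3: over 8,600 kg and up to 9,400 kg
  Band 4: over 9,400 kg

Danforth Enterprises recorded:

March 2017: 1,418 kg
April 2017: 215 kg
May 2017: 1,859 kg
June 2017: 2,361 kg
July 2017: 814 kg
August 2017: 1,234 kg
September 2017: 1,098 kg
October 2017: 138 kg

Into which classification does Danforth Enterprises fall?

Combined hazardous waste generated: 1,418 kg + 215 kg + 1,859 kg + 2,361 kg + 814 kg + 1,234 kg + 1,098 kg + 138 kg = 9,137 kg.
8,600 kg < 9,137 kg ≤ 9,400 kg, so Band 3 applies.

Band 3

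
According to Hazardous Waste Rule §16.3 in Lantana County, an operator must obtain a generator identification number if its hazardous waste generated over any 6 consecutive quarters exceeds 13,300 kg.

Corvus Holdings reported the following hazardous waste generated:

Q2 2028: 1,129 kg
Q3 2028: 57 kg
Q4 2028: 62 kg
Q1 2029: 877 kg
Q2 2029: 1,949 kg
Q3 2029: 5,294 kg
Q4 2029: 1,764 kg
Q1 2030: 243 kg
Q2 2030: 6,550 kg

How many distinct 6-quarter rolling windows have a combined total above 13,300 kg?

Q2 2028–Q3 2029: 1,129 kg + 57 kg + 62 kg + 877 kg + 1,949 kg + 5,294 kg = 9,368 kg (under)
Q3 2028–Q4 2029: 57 kg + 62 kg + 877 kg + 1,949 kg + 5,294 kg + 1,764 kg = 10,003 kg (under)
Q4 2028–Q1 2030: 62 kg + 877 kg + 1,949 kg + 5,294 kg + 1,764 kg + 243 kg = 10,189 kg (under)
Q1 2029–Q2 2030: 877 kg + 1,949 kg + 5,294 kg + 1,764 kg + 243 kg + 6,550 kg = 16,677 kg (over)
1 window exceeds the threshold.

1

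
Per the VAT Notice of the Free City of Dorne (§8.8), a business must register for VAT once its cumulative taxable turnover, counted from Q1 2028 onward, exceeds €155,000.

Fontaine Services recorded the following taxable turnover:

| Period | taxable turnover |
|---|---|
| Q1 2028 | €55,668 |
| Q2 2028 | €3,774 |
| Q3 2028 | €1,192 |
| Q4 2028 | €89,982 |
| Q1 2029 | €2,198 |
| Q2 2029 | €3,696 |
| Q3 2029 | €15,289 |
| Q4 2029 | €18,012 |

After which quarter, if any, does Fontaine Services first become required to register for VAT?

Q2 2029

Through Q1 2028: €55,668
Through Q2 2028: €59,442
Through Q3 2028: €60,634
Through Q4 2028: €150,616
Through Q1 2029: €152,814
Through Q2 2029: €156,510 ← exceeds threshold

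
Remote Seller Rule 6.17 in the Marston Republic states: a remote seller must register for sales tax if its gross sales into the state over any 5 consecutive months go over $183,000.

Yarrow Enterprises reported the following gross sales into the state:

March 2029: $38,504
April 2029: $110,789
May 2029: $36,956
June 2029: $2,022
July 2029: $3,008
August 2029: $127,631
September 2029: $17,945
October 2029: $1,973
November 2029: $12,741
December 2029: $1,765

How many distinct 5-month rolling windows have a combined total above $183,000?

March 2029–July 2029: $38,504 + $110,789 + $36,956 + $2,022 + $3,008 = $191,279 (over)
April 2029–August 2029: $110,789 + $36,956 + $2,022 + $3,008 + $127,631 = $280,406 (over)
May 2029–September 2029: $36,956 + $2,022 + $3,008 + $127,631 + $17,945 = $187,562 (over)
June 2029–October 2029: $2,022 + $3,008 + $127,631 + $17,945 + $1,973 = $152,579 (under)
July 2029–November 2029: $3,008 + $127,631 + $17,945 + $1,973 + $12,741 = $163,298 (under)
August 2029–December 2029: $127,631 + $17,945 + $1,973 + $12,741 + $1,765 = $162,055 (under)
3 windows exceed the threshold.

3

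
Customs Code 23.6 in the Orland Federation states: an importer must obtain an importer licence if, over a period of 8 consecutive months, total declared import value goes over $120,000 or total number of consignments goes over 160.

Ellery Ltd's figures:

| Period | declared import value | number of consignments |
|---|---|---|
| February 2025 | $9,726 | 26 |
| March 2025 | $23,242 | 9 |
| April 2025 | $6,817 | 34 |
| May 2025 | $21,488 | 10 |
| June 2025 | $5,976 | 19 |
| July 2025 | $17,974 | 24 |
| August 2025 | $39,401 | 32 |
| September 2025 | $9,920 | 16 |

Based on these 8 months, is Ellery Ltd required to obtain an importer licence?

Yes

Total declared import value: $9,726 + $23,242 + $6,817 + $21,488 + $5,976 + $17,974 + $39,401 + $9,920 = $134,544 (> $120,000).
Total number of consignments: 26 + 9 + 34 + 10 + 19 + 24 + 32 + 16 = 170 (> 160).
The test is 'or': at least one threshold is exceeded.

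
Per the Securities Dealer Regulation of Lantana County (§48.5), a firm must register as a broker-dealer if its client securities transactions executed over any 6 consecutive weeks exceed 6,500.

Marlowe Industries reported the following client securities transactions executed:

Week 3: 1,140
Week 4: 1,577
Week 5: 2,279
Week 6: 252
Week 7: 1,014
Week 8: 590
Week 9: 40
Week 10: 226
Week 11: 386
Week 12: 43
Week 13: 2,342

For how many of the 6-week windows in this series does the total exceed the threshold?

Week 3–Week 8: 1,140 + 1,577 + 2,279 + 252 + 1,014 + 590 = 6,852 (over)
Week 4–Week 9: 1,577 + 2,279 + 252 + 1,014 + 590 + 40 = 5,752 (under)
Week 5–Week 10: 2,279 + 252 + 1,014 + 590 + 40 + 226 = 4,401 (under)
Week 6–Week 11: 252 + 1,014 + 590 + 40 + 226 + 386 = 2,508 (under)
Week 7–Week 12: 1,014 + 590 + 40 + 226 + 386 + 43 = 2,299 (under)
Week 8–Week 13: 590 + 40 + 226 + 386 + 43 + 2,342 = 3,627 (under)
1 window exceeds the threshold.

1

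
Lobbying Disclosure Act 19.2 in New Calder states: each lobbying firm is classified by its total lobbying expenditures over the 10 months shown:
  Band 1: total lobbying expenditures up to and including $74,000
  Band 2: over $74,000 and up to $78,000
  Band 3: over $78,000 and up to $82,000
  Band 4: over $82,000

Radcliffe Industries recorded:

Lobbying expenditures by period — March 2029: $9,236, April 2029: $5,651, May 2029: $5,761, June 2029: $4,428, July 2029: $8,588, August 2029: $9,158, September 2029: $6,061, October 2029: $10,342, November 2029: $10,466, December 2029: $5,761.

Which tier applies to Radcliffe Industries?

Total lobbying expenditures: $9,236 + $5,651 + $5,761 + $4,428 + $8,588 + $9,158 + $6,061 + $10,342 + $10,466 + $5,761 = $75,452.
$74,000 < $75,452 ≤ $78,000, so Band 2 applies.

Band 2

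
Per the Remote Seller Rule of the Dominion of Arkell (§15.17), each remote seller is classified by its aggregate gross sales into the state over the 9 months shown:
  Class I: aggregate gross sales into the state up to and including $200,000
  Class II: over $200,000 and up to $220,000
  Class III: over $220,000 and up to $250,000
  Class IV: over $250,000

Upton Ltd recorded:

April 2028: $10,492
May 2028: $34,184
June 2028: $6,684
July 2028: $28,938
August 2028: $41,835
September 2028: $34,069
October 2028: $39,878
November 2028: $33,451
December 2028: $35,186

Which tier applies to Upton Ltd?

Class IV

Aggregate gross sales into the state: $10,492 + $34,184 + $6,684 + $28,938 + $41,835 + $34,069 + $39,878 + $33,451 + $35,186 = $264,717.
$264,717 > $250,000, so Class IV applies.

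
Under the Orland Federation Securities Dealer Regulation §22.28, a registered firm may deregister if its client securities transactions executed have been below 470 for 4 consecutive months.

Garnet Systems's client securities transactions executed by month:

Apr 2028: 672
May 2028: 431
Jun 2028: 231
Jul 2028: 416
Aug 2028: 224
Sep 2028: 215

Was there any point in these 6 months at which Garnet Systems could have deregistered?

Yes

Months below 470: May 2028, Jun 2028, Jul 2028, Aug 2028, Sep 2028.
Longest run of consecutive months below the threshold: 5.
5 ≥ 4, so Garnet Systems became eligible.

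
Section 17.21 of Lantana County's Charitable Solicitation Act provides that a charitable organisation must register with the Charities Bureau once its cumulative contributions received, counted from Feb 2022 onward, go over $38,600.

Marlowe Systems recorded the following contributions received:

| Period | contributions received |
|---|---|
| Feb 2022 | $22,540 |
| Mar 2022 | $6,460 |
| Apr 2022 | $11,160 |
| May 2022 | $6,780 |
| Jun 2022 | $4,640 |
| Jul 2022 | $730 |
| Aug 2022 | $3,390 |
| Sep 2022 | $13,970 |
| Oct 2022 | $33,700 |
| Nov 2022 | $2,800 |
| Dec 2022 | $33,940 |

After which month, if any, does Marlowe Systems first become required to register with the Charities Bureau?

Apr 2022

Through Feb 2022: $22,540
Through Mar 2022: $29,000
Through Apr 2022: $40,160 ← exceeds threshold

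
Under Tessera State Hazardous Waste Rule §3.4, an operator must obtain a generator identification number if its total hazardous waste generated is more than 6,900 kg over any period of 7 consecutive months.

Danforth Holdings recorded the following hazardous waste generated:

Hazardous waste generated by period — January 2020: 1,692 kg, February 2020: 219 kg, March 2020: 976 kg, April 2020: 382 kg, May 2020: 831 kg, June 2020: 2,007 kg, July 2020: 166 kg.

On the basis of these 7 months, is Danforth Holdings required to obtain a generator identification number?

Total hazardous waste generated: 1,692 kg + 219 kg + 976 kg + 382 kg + 831 kg + 2,007 kg + 166 kg = 6,273 kg.
6,273 kg ≤ 6,900 kg, so the threshold is not exceeded.

No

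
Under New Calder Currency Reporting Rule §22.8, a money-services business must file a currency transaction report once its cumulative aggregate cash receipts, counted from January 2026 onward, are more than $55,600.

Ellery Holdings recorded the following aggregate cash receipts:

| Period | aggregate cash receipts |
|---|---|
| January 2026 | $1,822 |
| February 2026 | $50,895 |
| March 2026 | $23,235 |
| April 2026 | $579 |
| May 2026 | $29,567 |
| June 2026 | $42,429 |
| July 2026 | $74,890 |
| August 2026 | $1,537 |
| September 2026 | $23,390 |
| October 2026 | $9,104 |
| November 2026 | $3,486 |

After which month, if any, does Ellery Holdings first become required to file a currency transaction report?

Through January 2026: $1,822
Through February 2026: $52,717
Through March 2026: $75,952 ← exceeds threshold

March 2026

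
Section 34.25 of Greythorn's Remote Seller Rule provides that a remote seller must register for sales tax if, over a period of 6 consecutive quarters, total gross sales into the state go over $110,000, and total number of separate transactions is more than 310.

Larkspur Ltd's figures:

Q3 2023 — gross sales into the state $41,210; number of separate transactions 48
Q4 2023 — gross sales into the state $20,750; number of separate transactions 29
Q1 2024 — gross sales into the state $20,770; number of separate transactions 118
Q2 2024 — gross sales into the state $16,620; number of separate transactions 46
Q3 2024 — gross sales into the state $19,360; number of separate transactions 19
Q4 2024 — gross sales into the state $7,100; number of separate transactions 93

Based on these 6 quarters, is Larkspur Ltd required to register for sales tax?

Yes

Total gross sales into the state: $41,210 + $20,750 + $20,770 + $16,620 + $19,360 + $7,100 = $125,810 (> $110,000).
Total number of separate transactions: 48 + 29 + 118 + 46 + 19 + 93 = 353 (> 310).
The test is 'and': both thresholds are exceeded.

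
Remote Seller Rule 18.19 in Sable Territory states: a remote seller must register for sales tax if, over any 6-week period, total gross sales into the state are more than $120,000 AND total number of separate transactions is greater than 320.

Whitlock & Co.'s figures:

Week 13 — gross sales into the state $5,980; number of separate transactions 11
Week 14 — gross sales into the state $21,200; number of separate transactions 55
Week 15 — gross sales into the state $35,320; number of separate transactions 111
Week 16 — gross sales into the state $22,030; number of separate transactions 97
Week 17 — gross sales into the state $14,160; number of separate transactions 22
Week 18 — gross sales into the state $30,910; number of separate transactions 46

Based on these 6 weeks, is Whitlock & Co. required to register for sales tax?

Yes

Total gross sales into the state: $5,980 + $21,200 + $35,320 + $22,030 + $14,160 + $30,910 = $129,600 (> $120,000).
Total number of separate transactions: 11 + 55 + 111 + 97 + 22 + 46 = 342 (> 320).
The test is 'and': both thresholds are exceeded.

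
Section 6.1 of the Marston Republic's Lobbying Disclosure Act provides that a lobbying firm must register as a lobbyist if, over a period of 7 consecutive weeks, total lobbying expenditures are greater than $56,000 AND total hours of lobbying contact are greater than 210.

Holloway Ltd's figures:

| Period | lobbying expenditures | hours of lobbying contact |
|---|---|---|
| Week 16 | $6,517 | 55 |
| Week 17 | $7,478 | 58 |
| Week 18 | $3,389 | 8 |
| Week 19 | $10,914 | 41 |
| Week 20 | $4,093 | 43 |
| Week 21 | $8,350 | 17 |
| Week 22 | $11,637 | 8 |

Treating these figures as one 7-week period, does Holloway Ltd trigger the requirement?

Total lobbying expenditures: $6,517 + $7,478 + $3,389 + $10,914 + $4,093 + $8,350 + $11,637 = $52,378 (≤ $56,000).
Total hours of lobbying contact: 55 + 58 + 8 + 41 + 43 + 17 + 8 = 230 (> 210).
The test is 'and': the rule requires both, and at least one is not exceeded.

No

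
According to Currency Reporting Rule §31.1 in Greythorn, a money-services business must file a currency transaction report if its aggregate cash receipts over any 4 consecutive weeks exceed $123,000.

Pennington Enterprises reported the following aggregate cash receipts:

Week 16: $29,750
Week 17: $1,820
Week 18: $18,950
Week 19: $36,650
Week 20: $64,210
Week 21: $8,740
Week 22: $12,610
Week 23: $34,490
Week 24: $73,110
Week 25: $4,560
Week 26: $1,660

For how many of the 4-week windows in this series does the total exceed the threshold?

Week 16–Week 19: $29,750 + $1,820 + $18,950 + $36,650 = $87,170 (under)
Week 17–Week 20: $1,820 + $18,950 + $36,650 + $64,210 = $121,630 (under)
Week 18–Week 21: $18,950 + $36,650 + $64,210 + $8,740 = $128,550 (over)
Week 19–Week 22: $36,650 + $64,210 + $8,740 + $12,610 = $122,210 (under)
Week 20–Week 23: $64,210 + $8,740 + $12,610 + $34,490 = $120,050 (under)
Week 21–Week 24: $8,740 + $12,610 + $34,490 + $73,110 = $128,950 (over)
Week 22–Week 25: $12,610 + $34,490 + $73,110 + $4,560 = $124,770 (over)
Week 23–Week 26: $34,490 + $73,110 + $4,560 + $1,660 = $113,820 (under)
3 windows exceed the threshold.

3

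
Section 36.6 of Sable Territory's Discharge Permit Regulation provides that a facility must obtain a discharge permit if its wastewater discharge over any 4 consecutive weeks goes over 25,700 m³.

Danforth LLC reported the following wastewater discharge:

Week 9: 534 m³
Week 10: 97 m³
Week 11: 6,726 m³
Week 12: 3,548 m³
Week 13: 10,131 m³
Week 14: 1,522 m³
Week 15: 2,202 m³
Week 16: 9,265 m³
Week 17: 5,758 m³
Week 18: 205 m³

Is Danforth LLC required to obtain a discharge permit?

Week 9–Week 12: 534 m³ + 97 m³ + 6,726 m³ + 3,548 m³ = 10,905 m³ (under)
Week 10–Week 13: 97 m³ + 6,726 m³ + 3,548 m³ + 10,131 m³ = 20,502 m³ (under)
Week 11–Week 14: 6,726 m³ + 3,548 m³ + 10,131 m³ + 1,522 m³ = 21,927 m³ (under)
Week 12–Week 15: 3,548 m³ + 10,131 m³ + 1,522 m³ + 2,202 m³ = 17,403 m³ (under)
Week 13–Week 16: 10,131 m³ + 1,522 m³ + 2,202 m³ + 9,265 m³ = 23,120 m³ (under)
Week 14–Week 17: 1,522 m³ + 2,202 m³ + 9,265 m³ + 5,758 m³ = 18,747 m³ (under)
Week 15–Week 18: 2,202 m³ + 9,265 m³ + 5,758 m³ + 205 m³ = 17,430 m³ (under)
No window exceeds 25,700 m³.

No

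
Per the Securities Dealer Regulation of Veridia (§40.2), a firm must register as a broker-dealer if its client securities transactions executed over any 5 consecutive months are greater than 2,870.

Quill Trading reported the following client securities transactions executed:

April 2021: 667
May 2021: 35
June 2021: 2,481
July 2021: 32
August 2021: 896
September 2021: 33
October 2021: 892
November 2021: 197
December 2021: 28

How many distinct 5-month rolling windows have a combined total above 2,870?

3

April 2021–August 2021: 667 + 35 + 2,481 + 32 + 896 = 4,111 (over)
May 2021–September 2021: 35 + 2,481 + 32 + 896 + 33 = 3,477 (over)
June 2021–October 2021: 2,481 + 32 + 896 + 33 + 892 = 4,334 (over)
July 2021–November 2021: 32 + 896 + 33 + 892 + 197 = 2,050 (under)
August 2021–December 2021: 896 + 33 + 892 + 197 + 28 = 2,046 (under)
3 windows exceed the threshold.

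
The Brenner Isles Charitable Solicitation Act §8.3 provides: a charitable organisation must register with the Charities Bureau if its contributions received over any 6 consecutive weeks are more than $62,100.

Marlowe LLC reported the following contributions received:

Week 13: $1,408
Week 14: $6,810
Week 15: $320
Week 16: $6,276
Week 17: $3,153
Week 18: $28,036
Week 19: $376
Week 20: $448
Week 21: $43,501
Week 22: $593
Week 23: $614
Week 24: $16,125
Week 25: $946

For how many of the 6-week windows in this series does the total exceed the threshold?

Week 13–Week 18: $1,408 + $6,810 + $320 + $6,276 + $3,153 + $28,036 = $46,003 (under)
Week 14–Week 19: $6,810 + $320 + $6,276 + $3,153 + $28,036 + $376 = $44,971 (under)
Week 15–Week 20: $320 + $6,276 + $3,153 + $28,036 + $376 + $448 = $38,609 (under)
Week 16–Week 21: $6,276 + $3,153 + $28,036 + $376 + $448 + $43,501 = $81,790 (over)
Week 17–Week 22: $3,153 + $28,036 + $376 + $448 + $43,501 + $593 = $76,107 (over)
Week 18–Week 23: $28,036 + $376 + $448 + $43,501 + $593 + $614 = $73,568 (over)
Week 19–Week 24: $376 + $448 + $43,501 + $593 + $614 + $16,125 = $61,657 (under)
Week 20–Week 25: $448 + $43,501 + $593 + $614 + $16,125 + $946 = $62,227 (over)
4 windows exceed the threshold.

4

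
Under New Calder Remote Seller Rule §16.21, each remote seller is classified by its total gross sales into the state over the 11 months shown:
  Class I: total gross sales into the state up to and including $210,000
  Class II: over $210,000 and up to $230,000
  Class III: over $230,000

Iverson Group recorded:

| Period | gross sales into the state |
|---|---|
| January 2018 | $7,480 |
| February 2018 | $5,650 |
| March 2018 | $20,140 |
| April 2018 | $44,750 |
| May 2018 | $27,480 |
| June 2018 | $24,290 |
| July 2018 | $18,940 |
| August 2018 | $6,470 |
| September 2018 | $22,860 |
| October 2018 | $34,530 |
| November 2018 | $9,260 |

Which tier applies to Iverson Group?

Total gross sales into the state: $7,480 + $5,650 + $20,140 + $44,750 + $27,480 + $24,290 + $18,940 + $6,470 + $22,860 + $34,530 + $9,260 = $221,850.
$210,000 < $221,850 ≤ $230,000, so Class II applies.

Class II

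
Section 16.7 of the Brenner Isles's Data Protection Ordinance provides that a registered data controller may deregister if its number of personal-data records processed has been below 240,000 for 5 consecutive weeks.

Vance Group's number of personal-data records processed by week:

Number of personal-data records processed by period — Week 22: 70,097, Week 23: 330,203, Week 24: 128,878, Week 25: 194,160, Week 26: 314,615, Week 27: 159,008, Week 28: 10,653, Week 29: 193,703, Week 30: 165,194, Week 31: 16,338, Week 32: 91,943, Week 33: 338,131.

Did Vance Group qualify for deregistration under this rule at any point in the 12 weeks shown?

Yes

Weeks below 240,000: Week 22, Week 24, Week 25, Week 27, Week 28, Week 29, Week 30, Week 31, Week 32.
Longest run of consecutive weeks below the threshold: 6.
6 ≥ 5, so Vance Group became eligible.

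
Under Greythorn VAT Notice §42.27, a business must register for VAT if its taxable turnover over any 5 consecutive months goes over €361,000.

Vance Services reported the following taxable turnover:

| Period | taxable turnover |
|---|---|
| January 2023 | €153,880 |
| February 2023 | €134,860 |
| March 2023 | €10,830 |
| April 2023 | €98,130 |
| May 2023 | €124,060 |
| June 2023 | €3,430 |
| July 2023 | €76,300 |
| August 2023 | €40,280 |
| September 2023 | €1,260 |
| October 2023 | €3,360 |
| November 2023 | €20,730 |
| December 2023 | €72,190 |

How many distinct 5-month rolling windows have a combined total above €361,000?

January 2023–May 2023: €153,880 + €134,860 + €10,830 + €98,130 + €124,060 = €521,760 (over)
February 2023–June 2023: €134,860 + €10,830 + €98,130 + €124,060 + €3,430 = €371,310 (over)
March 2023–July 2023: €10,830 + €98,130 + €124,060 + €3,430 + €76,300 = €312,750 (under)
April 2023–August 2023: €98,130 + €124,060 + €3,430 + €76,300 + €40,280 = €342,200 (under)
May 2023–September 2023: €124,060 + €3,430 + €76,300 + €40,280 + €1,260 = €245,330 (under)
June 2023–October 2023: €3,430 + €76,300 + €40,280 + €1,260 + €3,360 = €124,630 (under)
July 2023–November 2023: €76,300 + €40,280 + €1,260 + €3,360 + €20,730 = €141,930 (under)
August 2023–December 2023: €40,280 + €1,260 + €3,360 + €20,730 + €72,190 = €137,820 (under)
2 windows exceed the threshold.

2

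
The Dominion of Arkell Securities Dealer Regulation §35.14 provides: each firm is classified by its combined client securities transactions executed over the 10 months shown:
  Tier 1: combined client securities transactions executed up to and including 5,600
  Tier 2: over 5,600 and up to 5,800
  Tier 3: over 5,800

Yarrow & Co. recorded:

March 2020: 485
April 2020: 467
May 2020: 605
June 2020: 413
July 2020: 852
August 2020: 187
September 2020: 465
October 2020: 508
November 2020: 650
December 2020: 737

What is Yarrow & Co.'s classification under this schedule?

Tier 1

Combined client securities transactions executed: 485 + 467 + 605 + 413 + 852 + 187 + 465 + 508 + 650 + 737 = 5,369.
5,369 ≤ 5,600, so Tier 1 applies.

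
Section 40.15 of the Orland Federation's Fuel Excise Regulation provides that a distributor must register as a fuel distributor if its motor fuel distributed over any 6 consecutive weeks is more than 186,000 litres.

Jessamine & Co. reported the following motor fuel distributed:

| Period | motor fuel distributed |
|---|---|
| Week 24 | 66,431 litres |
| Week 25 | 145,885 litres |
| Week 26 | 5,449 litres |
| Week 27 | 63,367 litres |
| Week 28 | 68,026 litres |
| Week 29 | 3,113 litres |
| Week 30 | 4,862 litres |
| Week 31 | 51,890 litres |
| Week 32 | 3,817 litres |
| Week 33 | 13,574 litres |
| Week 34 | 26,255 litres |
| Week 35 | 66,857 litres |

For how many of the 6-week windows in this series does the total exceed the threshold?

4

Week 24–Week 29: 66,431 litres + 145,885 litres + 5,449 litres + 63,367 litres + 68,026 litres + 3,113 litres = 352,271 litres (over)
Week 25–Week 30: 145,885 litres + 5,449 litres + 63,367 litres + 68,026 litres + 3,113 litres + 4,862 litres = 290,702 litres (over)
Week 26–Week 31: 5,449 litres + 63,367 litres + 68,026 litres + 3,113 litres + 4,862 litres + 51,890 litres = 196,707 litres (over)
Week 27–Week 32: 63,367 litres + 68,026 litres + 3,113 litres + 4,862 litres + 51,890 litres + 3,817 litres = 195,075 litres (over)
Week 28–Week 33: 68,026 litres + 3,113 litres + 4,862 litres + 51,890 litres + 3,817 litres + 13,574 litres = 145,282 litres (under)
Week 29–Week 34: 3,113 litres + 4,862 litres + 51,890 litres + 3,817 litres + 13,574 litres + 26,255 litres = 103,511 litres (under)
Week 30–Week 35: 4,862 litres + 51,890 litres + 3,817 litres + 13,574 litres + 26,255 litres + 66,857 litres = 167,255 litres (under)
4 windows exceed the threshold.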